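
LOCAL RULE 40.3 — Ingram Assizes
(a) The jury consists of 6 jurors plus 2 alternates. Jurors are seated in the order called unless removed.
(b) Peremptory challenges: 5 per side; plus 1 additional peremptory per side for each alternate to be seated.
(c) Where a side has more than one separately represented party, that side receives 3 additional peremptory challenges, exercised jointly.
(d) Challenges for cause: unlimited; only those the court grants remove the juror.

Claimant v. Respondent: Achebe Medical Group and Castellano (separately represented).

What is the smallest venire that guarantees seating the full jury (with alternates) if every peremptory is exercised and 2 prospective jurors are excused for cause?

27

Seats to fill: 6 + 2 alternates = 8.
Peremptories — Claimant: 5 + 1×2 = 7; Respondent: 5 + 1×2 + 3 = 10; total 17.
For-cause removals: 2.
Minimum venire: 8 + 17 + 2 = 27.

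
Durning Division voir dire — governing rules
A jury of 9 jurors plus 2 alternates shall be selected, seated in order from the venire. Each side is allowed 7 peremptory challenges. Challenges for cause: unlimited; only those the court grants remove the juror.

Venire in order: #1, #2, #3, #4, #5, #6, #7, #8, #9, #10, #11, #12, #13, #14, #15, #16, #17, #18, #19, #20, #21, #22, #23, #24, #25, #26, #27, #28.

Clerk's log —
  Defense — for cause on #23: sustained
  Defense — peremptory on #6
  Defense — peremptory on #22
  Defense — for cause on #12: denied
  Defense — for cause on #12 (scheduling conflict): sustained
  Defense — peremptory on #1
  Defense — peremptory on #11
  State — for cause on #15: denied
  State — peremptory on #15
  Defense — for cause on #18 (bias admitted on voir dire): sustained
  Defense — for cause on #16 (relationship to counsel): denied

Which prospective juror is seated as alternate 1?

Removed: #1, #6, #11, #12, #15, #18, #22, #23. (#16 stays — for-cause denied.)
Seating in order: seats 1–9 → #2, #3, #4, #5, #7, #8, #9, #10, #13; alternates → #14, #16.
So alternate 1 is #14.

14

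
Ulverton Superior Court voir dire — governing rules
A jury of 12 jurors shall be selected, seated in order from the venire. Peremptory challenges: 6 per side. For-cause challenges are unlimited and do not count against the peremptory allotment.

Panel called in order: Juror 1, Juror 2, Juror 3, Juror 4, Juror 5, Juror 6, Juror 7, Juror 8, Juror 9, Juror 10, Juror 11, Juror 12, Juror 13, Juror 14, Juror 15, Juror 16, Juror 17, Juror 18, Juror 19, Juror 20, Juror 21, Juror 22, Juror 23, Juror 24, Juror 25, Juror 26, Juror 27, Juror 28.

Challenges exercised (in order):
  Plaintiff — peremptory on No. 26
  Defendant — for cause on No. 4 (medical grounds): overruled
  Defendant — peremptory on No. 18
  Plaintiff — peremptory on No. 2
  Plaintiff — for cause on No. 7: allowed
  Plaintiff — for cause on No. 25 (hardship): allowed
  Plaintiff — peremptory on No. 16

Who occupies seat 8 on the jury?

10

Removed: #2, #7, #16, #18, #25, #26. (#4 stays — for-cause denied.)
Seating in order: seats 1–12 → #1, #3, #4, #5, #6, #8, #9, #10, #11, #12, #13, #14.
So seat 8 is #10.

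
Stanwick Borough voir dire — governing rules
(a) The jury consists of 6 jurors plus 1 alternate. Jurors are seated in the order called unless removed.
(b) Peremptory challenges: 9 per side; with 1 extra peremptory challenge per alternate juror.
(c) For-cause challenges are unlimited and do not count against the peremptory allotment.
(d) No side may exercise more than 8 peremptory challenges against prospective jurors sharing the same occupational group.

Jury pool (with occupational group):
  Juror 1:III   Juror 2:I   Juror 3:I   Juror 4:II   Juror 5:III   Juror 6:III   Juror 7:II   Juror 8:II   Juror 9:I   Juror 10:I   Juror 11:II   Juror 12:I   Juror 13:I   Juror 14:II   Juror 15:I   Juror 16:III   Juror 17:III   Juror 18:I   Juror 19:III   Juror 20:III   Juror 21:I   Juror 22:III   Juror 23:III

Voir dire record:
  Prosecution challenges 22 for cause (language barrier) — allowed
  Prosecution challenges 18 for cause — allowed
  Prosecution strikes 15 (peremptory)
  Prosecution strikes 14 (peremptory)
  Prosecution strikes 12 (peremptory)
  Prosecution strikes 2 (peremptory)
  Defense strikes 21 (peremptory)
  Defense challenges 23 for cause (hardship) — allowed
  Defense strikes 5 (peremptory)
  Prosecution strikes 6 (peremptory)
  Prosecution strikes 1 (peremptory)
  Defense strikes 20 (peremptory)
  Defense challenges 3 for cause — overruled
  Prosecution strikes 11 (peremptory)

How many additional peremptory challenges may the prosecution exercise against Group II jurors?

3

Prosecution peremptories so far: #15, #14, #12, #2, #6, #1, #11 — 7 of 10 used, 3 left overall.
Against Group II: #14, #11 — 2 used; per-group cap 8 leaves 6.
Binding limit: min(3, 6) = 3.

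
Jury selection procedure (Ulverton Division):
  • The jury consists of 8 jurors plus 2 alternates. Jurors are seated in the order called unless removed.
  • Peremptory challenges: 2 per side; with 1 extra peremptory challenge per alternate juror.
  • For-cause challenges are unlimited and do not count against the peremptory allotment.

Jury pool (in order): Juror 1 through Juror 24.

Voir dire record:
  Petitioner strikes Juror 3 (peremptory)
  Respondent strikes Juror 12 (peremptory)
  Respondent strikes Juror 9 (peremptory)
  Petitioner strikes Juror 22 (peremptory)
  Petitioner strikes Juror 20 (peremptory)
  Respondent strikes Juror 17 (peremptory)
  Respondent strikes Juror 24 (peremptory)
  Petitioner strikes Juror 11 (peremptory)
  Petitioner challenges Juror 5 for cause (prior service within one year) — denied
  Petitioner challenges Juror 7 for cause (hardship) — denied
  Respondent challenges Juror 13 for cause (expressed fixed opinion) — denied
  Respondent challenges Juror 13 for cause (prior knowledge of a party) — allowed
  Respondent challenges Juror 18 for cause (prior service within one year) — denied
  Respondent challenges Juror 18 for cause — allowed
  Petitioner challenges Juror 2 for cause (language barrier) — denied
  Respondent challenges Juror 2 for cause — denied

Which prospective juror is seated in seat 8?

10

Removed: #3, #9, #11, #12, #13, #17, #18, #20, #22, #24. (#2, #5, #7 stay — for-cause denied.)
Seating in order: seats 1–8 → #1, #2, #4, #5, #6, #7, #8, #10; alternates → #14, #15.
So seat 8 is #10.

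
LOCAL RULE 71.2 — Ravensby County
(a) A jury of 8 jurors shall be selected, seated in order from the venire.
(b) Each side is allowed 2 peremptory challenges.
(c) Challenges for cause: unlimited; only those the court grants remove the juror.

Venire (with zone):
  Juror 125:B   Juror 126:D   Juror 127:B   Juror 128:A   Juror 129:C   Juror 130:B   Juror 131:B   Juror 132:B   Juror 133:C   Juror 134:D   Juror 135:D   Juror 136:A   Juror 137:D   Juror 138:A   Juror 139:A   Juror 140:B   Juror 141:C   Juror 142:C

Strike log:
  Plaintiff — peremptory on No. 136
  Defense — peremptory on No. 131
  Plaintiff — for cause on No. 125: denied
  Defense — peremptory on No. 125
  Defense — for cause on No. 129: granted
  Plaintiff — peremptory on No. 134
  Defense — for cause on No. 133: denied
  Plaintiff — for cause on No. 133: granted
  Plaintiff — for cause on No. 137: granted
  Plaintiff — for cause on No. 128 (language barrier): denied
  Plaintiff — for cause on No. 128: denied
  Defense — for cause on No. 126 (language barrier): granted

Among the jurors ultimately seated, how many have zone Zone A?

Removed: #125, #126, #129, #131, #133, #134, #136, #137.
Seated jurors 1–8: #127, #128, #130, #132, #135, #138, #139, #140.
Of those, in Zone A: #128, #138, #139 → 3.

3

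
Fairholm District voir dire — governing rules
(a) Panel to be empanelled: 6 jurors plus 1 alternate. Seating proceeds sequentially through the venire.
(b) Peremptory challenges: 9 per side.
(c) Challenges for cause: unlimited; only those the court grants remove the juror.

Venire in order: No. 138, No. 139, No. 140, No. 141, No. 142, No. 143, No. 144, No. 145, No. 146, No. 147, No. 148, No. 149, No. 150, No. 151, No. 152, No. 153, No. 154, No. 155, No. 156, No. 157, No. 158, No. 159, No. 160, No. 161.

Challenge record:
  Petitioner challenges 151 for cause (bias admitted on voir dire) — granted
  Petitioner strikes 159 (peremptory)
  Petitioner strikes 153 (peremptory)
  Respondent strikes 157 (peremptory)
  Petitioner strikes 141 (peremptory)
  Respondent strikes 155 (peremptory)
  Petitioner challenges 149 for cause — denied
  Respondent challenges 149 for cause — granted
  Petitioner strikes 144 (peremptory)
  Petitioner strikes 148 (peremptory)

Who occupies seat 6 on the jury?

145

Removed: #141, #144, #148, #149, #151, #153, #155, #157, #159.
Filling seats in venire order through position 6: #138, #139, #140, #142, #143, #145.
So seat 6 is #145.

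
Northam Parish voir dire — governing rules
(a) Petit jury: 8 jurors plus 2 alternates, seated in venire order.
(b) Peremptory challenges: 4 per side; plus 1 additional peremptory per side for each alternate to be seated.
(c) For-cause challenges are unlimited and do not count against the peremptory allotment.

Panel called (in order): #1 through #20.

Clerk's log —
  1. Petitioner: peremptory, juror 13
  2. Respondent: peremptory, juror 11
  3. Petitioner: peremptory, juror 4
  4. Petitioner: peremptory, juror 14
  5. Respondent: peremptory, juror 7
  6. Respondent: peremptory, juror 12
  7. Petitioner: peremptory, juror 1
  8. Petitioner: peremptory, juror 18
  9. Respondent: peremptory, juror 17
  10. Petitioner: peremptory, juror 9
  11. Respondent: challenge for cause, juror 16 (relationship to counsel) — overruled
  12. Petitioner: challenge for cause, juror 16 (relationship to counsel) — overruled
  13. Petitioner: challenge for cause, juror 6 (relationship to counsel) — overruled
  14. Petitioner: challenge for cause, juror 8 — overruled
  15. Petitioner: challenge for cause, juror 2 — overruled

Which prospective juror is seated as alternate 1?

Removed: #1, #4, #7, #9, #11, #12, #13, #14, #17, #18. (#2, #6, #8, #16 stay — for-cause denied.)
Filling seats in venire order through position 9: #2, #3, #5, #6, #8, #10, #15, #16, #19.
So alternate 1 is #19.

19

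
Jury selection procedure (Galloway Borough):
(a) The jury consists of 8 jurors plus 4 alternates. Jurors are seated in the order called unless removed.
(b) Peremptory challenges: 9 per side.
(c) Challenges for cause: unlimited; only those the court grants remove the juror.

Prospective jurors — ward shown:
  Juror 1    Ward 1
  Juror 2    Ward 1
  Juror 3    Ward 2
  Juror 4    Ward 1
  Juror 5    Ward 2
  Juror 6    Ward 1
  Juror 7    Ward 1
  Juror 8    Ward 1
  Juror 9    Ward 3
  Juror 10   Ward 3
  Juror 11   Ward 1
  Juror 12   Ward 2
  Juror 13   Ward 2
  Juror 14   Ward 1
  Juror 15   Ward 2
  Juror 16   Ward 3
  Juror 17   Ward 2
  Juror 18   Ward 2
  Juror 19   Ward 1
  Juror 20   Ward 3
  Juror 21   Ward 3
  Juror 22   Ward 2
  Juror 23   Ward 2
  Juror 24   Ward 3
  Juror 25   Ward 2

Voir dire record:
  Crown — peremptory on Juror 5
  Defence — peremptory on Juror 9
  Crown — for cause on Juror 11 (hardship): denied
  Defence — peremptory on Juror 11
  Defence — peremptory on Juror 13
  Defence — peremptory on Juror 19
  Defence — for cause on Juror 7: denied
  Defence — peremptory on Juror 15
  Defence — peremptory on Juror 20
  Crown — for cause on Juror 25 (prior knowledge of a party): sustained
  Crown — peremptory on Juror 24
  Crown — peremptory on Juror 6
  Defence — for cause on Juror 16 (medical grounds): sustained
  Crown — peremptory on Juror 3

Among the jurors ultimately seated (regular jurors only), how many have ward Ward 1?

Removed: #3, #5, #6, #9, #11, #13, #15, #16, #19, #20, #24, #25.
Seated jurors 1–8: #1, #2, #4, #7, #8, #10, #12, #14 (alternates #17, #18, #21, #22 not counted).
Of those, in Ward 1: #1, #2, #4, #7, #8, #14 → 6.

6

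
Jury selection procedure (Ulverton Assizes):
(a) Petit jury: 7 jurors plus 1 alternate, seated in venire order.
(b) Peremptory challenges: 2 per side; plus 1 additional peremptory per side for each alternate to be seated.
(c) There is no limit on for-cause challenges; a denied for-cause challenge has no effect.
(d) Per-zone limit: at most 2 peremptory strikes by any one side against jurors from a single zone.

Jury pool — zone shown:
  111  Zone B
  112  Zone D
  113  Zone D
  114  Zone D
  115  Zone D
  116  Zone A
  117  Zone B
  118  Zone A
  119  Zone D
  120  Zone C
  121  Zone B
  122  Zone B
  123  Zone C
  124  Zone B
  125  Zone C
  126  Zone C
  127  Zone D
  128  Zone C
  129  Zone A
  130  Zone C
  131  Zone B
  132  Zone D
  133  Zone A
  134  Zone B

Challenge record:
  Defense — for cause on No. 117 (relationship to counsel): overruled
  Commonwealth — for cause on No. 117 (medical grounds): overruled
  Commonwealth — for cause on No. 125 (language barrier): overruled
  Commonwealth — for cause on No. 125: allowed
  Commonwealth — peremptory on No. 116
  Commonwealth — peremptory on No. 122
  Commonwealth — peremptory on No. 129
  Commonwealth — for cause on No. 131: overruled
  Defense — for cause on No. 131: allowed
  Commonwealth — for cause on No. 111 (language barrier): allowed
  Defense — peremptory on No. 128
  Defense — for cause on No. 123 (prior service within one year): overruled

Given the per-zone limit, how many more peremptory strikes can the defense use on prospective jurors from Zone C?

1

Defense peremptories so far: #128 — 1 of 3 used, 2 left overall.
Against Zone C: #128 — 1 used; per-zone cap 2 leaves 1.
Binding limit: min(2, 1) = 1.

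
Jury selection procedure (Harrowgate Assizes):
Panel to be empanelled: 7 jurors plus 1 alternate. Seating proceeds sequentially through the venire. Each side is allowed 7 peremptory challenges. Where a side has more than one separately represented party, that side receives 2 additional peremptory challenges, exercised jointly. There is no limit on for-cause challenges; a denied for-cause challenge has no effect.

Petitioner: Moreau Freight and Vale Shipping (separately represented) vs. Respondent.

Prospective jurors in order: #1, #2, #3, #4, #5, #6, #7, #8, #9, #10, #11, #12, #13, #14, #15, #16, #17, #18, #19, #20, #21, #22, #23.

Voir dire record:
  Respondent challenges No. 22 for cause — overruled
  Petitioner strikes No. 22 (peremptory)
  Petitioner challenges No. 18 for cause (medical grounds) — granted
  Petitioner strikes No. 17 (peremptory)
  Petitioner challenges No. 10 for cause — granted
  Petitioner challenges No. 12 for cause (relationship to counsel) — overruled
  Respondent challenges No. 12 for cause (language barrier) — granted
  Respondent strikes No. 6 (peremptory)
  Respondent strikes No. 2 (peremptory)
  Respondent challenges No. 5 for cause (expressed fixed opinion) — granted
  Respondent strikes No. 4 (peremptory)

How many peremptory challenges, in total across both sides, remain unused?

Petitioner allotment: 7 base + 2 multi-party = 9. Respondent allotment: 7.
Petitioner peremptories used: #22, #17 — 2 (for-cause on #18, #10, #12 don't count).
Respondent peremptories used: #6, #2, #4 — 3 (for-cause on #22, #12, #5 don't count).
Remaining: (9 − 2) + (7 − 3) = 11.

11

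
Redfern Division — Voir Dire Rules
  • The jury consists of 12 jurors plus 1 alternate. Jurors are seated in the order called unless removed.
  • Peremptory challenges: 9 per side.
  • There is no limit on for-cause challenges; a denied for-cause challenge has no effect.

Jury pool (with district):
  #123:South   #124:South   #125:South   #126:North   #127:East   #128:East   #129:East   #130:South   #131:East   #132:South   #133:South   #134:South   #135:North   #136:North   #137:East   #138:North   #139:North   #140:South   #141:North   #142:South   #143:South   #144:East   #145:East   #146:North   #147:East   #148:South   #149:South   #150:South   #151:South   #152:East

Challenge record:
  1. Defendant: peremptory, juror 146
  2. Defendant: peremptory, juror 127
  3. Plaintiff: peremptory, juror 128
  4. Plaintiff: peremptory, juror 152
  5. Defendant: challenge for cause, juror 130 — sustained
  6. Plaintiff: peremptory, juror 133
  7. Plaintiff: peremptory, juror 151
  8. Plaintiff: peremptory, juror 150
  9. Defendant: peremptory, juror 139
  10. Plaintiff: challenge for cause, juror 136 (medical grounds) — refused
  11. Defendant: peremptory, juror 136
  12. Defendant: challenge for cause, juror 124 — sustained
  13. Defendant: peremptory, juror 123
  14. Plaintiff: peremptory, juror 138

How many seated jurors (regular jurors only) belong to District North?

Removed: #123, #124, #127, #128, #130, #133, #136, #138, #139, #146, #150, #151, #152.
Seated jurors 1–12: #125, #126, #129, #131, #132, #134, #135, #137, #140, #141, #142, #143 (alternates #144 not counted).
Of those, in District North: #126, #135, #141 → 3.

3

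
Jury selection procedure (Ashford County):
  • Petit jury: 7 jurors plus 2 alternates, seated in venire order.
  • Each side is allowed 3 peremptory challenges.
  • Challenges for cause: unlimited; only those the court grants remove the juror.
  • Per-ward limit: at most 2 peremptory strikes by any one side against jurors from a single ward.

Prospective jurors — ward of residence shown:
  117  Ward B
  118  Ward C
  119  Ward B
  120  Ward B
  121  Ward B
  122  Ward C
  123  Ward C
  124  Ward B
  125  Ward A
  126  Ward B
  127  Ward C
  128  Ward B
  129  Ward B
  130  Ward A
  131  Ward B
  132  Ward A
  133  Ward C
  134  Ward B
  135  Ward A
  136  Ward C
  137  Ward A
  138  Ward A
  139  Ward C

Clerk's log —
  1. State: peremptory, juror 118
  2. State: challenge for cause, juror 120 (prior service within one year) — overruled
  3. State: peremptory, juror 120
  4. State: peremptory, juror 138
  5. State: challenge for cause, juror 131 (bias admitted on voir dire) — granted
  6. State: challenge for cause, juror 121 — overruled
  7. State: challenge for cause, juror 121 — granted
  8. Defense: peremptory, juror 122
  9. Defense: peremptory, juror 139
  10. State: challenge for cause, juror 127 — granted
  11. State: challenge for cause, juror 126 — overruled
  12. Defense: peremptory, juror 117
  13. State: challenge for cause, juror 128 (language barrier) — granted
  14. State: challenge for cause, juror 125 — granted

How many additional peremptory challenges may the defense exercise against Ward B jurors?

Defense peremptories so far: #122, #139, #117 — 3 of 3 used, 0 left overall.
Against Ward B: #117 — 1 used; per-ward cap 2 leaves 1.
Binding limit: min(0, 1) = 0.

0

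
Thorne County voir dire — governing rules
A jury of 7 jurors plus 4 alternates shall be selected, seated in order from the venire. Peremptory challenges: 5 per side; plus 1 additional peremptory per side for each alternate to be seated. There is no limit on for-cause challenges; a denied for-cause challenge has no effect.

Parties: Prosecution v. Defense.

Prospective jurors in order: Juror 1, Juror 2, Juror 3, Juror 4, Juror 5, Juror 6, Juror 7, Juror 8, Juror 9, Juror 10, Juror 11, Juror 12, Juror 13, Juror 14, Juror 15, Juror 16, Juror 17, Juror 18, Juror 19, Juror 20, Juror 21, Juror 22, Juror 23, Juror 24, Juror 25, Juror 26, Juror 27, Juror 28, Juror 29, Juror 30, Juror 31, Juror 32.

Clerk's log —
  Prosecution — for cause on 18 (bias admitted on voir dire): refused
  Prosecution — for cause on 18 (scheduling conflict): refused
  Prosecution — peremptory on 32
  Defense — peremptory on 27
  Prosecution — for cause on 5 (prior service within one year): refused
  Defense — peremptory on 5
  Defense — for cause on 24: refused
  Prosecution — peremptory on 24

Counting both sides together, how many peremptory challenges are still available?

Prosecution allotment: 5 base + 1 × 4 alternates = 9. Defense allotment: 5 base + 1 × 4 alternates = 9.
Prosecution peremptories used: #32, #24 — 2 (for-cause on #18, #18, #5 don't count).
Defense peremptories used: #27, #5 — 2 (the for-cause on #24 doesn't count).
Remaining: (9 − 2) + (9 − 2) = 14.

14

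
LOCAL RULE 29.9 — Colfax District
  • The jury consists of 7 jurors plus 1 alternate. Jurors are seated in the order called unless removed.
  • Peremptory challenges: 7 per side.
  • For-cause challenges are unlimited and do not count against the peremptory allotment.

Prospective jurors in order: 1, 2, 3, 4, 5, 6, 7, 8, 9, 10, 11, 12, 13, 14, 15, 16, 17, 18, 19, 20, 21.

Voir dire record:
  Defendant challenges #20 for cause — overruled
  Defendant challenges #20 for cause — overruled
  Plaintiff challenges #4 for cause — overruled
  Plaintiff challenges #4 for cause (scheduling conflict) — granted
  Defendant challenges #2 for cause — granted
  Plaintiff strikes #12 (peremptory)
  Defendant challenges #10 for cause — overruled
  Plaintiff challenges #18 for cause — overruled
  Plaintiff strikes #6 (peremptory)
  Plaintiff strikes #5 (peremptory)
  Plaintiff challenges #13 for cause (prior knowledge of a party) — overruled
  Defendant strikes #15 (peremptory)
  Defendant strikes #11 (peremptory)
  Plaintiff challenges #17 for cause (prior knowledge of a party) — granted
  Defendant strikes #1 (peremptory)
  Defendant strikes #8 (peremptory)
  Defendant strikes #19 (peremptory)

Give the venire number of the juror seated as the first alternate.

Removed: #1, #2, #4, #5, #6, #8, #11, #12, #15, #17, #19. (#10, #13, #18, #20 stay — for-cause denied.)
Seating in order: seats 1–7 → #3, #7, #9, #10, #13, #14, #16; alternates → #18.
So alternate 1 is #18.

18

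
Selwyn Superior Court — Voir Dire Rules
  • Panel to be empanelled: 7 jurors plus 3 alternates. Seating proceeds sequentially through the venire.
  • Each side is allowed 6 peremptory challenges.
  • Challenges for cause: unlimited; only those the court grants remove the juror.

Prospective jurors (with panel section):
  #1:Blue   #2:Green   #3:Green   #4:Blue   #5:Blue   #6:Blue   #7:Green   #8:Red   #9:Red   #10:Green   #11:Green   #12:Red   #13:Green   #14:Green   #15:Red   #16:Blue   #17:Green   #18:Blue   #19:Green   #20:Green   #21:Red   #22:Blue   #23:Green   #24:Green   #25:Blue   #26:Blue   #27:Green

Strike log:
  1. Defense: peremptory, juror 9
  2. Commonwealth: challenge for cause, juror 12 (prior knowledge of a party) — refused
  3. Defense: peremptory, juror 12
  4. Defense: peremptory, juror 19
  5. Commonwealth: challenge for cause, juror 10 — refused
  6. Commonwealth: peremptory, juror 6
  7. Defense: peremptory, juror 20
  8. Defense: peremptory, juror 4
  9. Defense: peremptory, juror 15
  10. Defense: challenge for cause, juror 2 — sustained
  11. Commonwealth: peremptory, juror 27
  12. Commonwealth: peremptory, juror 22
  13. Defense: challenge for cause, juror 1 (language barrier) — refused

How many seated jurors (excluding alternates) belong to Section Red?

1

Removed: #2, #4, #6, #9, #12, #15, #19, #20, #22, #27.
Seated jurors 1–7: #1, #3, #5, #7, #8, #10, #11 (alternates #13, #14, #16 not counted).
Of those, in Section Red: #8 → 1.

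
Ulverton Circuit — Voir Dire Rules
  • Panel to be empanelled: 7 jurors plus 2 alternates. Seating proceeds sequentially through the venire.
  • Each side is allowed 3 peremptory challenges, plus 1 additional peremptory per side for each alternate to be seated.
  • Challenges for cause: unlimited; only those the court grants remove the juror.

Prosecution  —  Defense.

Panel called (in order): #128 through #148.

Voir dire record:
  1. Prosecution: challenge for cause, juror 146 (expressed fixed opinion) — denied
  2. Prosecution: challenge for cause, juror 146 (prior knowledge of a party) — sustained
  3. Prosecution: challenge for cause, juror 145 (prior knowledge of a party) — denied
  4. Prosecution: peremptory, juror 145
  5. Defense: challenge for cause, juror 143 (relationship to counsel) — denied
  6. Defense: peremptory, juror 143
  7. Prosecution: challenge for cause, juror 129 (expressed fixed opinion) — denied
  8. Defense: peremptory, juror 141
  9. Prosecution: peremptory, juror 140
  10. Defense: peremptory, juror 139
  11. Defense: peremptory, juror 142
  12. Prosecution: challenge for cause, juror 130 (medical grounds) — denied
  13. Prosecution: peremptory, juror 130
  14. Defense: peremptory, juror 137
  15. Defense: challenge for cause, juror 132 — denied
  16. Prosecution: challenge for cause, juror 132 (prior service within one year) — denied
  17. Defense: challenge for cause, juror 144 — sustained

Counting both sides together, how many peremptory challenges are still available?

2

Prosecution allotment: 3 base + 1 × 2 alternates = 5. Defense allotment: 3 base + 1 × 2 alternates = 5.
Prosecution peremptories used: #145, #140, #130 — 3 (for-cause on #146, #146, #145, #129, #130, #132 don't count).
Defense peremptories used: #143, #141, #139, #142, #137 — 5 (for-cause on #143, #132, #144 don't count).
Remaining: (5 − 3) + (5 − 5) = 2.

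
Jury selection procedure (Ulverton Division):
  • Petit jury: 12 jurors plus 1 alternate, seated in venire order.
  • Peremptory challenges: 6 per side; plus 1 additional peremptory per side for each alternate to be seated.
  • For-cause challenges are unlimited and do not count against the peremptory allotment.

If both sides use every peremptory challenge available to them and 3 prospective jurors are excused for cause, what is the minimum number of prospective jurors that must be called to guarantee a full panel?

30

Seats to fill: 12 + 1 alternates = 13.
Peremptories: 6 + 1×1 = 7 per side × 2 sides = 14.
For-cause removals: 3.
Minimum venire: 13 + 14 + 3 = 30.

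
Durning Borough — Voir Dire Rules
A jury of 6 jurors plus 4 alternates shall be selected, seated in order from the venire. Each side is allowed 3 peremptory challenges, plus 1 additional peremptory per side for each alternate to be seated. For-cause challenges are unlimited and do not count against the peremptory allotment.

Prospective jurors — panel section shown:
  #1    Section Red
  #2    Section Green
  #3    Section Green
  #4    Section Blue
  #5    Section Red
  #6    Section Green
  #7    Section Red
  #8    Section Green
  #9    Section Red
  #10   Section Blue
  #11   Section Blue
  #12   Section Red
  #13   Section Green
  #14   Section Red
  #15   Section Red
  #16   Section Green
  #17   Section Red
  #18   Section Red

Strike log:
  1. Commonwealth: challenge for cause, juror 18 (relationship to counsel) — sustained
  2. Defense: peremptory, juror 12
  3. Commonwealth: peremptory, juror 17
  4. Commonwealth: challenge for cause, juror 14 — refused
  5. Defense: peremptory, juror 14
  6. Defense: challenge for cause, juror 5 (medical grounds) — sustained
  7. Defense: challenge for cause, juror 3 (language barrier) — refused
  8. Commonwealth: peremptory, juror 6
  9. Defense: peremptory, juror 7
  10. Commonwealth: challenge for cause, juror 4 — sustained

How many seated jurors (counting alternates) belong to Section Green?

5

Removed: #4, #5, #6, #7, #12, #14, #17, #18.
Seated (10 incl. alternates): #1, #2, #3, #8, #9, #10, #11, #13, #15, #16.
Of those, in Section Green: #2, #3, #8, #13, #16 → 5.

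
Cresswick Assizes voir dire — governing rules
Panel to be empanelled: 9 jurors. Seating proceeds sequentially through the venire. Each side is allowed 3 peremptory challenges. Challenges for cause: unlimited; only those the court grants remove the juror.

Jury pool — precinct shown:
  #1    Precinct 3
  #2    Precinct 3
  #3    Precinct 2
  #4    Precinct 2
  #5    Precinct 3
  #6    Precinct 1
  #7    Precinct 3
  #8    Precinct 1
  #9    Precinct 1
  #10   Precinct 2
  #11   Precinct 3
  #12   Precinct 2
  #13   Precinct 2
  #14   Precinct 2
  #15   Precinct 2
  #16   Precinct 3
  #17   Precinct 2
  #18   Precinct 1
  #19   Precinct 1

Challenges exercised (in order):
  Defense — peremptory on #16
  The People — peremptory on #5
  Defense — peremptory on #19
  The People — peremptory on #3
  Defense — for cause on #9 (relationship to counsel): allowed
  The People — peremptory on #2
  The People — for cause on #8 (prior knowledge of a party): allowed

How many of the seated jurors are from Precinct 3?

3

Removed: #2, #3, #5, #8, #9, #16, #19.
Seated jurors 1–9: #1, #4, #6, #7, #10, #11, #12, #13, #14.
Of those, in Precinct 3: #1, #7, #11 → 3.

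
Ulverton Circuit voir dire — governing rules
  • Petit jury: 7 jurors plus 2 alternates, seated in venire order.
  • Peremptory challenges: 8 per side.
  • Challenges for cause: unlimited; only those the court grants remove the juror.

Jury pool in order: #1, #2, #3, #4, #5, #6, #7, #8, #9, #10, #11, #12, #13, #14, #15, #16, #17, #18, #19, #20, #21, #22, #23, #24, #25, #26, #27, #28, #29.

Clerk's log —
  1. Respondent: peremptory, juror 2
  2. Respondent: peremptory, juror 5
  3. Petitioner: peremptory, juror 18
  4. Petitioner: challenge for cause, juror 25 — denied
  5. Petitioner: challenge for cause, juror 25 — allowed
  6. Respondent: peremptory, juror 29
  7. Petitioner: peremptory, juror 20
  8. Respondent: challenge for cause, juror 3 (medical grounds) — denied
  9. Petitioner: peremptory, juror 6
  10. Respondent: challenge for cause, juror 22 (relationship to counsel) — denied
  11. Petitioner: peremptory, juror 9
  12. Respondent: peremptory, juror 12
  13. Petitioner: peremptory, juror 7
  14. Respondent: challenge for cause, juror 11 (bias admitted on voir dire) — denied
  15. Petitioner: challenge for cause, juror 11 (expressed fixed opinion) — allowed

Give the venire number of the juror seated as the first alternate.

Removed: #2, #5, #6, #7, #9, #11, #12, #18, #20, #25, #29. (#3, #22 stay — for-cause denied.)
Seating in order: seats 1–7 → #1, #3, #4, #8, #10, #13, #14; alternates → #15, #16.
So alternate 1 is #15.

15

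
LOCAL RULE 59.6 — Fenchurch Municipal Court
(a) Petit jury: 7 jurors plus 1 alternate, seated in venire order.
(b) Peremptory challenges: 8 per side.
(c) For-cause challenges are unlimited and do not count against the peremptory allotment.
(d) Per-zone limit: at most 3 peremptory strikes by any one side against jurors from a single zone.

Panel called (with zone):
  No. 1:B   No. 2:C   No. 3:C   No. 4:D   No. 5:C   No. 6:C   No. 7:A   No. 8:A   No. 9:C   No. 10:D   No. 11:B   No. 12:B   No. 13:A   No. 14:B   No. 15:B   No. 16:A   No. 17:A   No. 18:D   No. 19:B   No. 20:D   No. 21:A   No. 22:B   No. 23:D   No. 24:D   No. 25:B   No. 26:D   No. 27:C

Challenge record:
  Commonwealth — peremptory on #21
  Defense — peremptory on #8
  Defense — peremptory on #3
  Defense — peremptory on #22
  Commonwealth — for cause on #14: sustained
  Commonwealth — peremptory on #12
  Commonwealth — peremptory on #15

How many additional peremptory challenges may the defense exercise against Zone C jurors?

2

Defense peremptories so far: #8, #3, #22 — 3 of 8 used, 5 left overall.
Against Zone C: #3 — 1 used; per-zone cap 3 leaves 2.
Binding limit: min(5, 2) = 2.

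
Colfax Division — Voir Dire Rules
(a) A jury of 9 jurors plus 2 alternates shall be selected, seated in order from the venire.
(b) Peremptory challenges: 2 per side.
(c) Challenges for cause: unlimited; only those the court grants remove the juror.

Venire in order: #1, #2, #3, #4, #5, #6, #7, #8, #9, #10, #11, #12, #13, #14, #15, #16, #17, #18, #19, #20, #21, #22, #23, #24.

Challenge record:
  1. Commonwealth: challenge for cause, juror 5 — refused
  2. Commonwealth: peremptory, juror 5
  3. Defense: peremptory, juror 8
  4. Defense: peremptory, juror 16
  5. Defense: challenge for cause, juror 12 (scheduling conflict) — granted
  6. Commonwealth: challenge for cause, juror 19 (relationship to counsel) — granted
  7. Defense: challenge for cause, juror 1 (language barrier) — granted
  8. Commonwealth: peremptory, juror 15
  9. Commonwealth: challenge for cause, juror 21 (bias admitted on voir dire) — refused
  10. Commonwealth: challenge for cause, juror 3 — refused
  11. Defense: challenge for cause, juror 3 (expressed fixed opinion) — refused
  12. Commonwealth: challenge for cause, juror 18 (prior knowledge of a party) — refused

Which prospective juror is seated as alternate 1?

Removed: #1, #5, #8, #12, #15, #16, #19. (#3, #18, #21 stay — for-cause denied.)
Seating in order: seats 1–9 → #2, #3, #4, #6, #7, #9, #10, #11, #13; alternates → #14, #17.
So alternate 1 is #14.

14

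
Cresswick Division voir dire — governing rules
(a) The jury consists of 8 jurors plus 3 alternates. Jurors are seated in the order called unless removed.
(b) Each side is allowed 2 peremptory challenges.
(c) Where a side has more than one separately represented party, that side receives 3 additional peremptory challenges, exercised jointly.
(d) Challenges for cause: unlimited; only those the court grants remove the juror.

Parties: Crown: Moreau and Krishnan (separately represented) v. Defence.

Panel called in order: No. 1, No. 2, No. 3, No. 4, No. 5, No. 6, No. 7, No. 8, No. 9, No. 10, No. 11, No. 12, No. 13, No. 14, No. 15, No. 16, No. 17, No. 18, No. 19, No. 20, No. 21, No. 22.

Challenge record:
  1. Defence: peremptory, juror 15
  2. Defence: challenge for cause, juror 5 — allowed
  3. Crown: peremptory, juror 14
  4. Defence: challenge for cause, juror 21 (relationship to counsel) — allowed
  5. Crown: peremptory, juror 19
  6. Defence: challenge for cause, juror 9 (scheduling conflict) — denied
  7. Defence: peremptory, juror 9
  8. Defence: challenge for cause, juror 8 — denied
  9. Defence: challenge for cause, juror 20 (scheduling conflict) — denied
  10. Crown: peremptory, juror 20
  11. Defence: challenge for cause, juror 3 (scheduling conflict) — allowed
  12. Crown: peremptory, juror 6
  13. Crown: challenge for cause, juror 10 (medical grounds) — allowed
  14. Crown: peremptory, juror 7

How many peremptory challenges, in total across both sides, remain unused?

0

Crown allotment: 2 base + 3 multi-party = 5. Defence allotment: 2.
Crown peremptories used: #14, #19, #20, #6, #7 — 5 (the for-cause on #10 doesn't count).
Defence peremptories used: #15, #9 — 2 (for-cause on #5, #21, #9, #8, #20, #3 don't count).
Remaining: (5 − 5) + (2 − 2) = 0.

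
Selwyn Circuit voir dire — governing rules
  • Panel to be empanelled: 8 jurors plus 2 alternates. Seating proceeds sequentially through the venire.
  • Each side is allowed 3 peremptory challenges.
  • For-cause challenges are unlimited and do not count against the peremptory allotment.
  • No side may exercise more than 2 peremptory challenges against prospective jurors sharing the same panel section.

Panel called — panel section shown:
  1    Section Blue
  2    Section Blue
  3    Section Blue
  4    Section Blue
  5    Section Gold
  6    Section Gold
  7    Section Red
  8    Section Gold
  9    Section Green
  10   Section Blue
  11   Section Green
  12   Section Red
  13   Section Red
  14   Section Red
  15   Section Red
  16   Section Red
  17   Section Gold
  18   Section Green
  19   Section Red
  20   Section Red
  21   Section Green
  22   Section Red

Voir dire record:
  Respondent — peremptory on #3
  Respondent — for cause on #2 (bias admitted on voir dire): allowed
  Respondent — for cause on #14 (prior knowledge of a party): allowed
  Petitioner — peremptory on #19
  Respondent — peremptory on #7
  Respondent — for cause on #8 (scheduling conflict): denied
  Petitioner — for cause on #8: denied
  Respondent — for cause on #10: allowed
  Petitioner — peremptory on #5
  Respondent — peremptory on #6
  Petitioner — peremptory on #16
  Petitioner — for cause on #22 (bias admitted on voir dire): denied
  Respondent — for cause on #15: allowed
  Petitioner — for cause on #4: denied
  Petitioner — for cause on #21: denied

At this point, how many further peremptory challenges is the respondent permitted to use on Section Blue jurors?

Respondent peremptories so far: #3, #7, #6 — 3 of 3 used, 0 left overall.
Against Section Blue: #3 — 1 used; per-section cap 2 leaves 1.
Binding limit: min(0, 1) = 0.

0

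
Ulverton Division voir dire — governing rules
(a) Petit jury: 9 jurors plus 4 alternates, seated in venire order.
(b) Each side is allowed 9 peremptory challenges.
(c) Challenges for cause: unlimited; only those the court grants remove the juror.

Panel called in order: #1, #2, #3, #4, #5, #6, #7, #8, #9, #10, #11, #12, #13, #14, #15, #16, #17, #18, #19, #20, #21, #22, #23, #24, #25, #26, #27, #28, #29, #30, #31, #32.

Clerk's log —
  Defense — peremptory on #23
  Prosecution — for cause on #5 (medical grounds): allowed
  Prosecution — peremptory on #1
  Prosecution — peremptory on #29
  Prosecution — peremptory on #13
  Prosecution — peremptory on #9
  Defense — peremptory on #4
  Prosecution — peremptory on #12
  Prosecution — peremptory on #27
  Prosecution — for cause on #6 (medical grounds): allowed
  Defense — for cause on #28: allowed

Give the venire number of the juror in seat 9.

16

Removed: #1, #4, #5, #6, #9, #12, #13, #23, #27, #28, #29.
Filling seats in venire order through position 9: #2, #3, #7, #8, #10, #11, #14, #15, #16.
So seat 9 is #16.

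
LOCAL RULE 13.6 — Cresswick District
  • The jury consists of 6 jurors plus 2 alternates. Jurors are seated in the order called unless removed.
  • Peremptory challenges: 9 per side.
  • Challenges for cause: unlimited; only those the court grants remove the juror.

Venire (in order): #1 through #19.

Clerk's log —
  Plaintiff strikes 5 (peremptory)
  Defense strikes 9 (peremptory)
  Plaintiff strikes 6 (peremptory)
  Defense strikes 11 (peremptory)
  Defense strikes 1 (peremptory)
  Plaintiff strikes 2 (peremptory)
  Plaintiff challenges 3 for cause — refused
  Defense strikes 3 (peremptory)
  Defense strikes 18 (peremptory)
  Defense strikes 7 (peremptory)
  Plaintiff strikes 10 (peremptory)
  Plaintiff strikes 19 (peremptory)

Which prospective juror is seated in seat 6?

15

Removed: #1, #2, #3, #5, #6, #7, #9, #10, #11, #18, #19.
Filling seats in venire order through position 6: #4, #8, #12, #13, #14, #15.
So seat 6 is #15.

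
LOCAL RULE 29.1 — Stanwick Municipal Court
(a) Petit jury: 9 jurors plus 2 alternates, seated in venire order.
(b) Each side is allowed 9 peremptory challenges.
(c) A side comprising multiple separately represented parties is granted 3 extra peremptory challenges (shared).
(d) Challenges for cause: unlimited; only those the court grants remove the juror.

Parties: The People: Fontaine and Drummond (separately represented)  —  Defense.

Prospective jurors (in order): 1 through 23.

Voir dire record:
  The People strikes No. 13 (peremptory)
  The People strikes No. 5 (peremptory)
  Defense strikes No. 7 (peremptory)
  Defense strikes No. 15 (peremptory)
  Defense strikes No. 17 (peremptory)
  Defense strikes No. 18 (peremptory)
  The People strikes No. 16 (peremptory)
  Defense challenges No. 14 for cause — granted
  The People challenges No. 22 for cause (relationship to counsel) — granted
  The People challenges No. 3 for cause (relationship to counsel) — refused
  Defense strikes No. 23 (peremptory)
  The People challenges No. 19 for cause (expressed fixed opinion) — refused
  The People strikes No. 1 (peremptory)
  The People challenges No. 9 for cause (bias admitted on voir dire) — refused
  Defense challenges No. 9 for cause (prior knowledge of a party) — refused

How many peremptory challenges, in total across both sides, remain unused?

The People allotment: 9 base + 3 multi-party = 12. Defense allotment: 9.
The People peremptories used: #13, #5, #16, #1 — 4 (for-cause on #22, #3, #19, #9 don't count).
Defense peremptories used: #7, #15, #17, #18, #23 — 5 (for-cause on #14, #9 don't count).
Remaining: (12 − 4) + (9 − 5) = 12.

12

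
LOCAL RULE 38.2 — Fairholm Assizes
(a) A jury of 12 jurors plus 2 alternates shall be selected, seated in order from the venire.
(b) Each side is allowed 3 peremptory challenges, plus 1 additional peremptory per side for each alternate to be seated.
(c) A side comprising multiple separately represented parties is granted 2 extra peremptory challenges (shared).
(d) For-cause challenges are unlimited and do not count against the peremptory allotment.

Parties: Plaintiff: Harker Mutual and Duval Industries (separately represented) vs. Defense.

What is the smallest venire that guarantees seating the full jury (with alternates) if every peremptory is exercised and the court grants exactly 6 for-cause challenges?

Seats to fill: 12 + 2 alternates = 14.
Peremptories — Plaintiff: 3 + 1×2 + 2 = 7; Defense: 3 + 1×2 = 5; total 12.
For-cause removals: 6.
Minimum venire: 14 + 12 + 6 = 32.

32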